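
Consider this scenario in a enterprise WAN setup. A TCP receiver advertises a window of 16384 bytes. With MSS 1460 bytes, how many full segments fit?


Given: RWND = 16384 bytes, MSS = 1460 bytes
Full segments = floor(RWND / MSS)
Full segments = floor(16384 / 1460)
Full segments = floor(11.2219) = 11

11


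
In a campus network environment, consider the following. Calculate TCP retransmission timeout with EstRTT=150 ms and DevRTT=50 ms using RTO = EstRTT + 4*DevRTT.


Given: EstRTT = 150 ms, DevRTT = 50 ms
Timeout = EstRTT + 4 * DevRTT
4 * DevRTT = 4 * 50 = 200
Timeout = 150 + 200 = 350 ms

350


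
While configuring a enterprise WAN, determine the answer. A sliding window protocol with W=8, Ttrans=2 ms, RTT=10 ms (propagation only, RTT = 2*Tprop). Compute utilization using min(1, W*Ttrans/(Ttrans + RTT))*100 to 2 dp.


Given: W = 8, Ttrans = 2 ms, RTT = 10 ms (= 2 * Tprop, Tprop = 5 ms)
Cycle time = Ttrans + RTT = 2 + 10 = 12 ms (first packet sent until its ACK returns)
W * Ttrans = 8 * 2 = 16 ms of sending per cycle
W * Ttrans / (Ttrans + RTT) = 16 / 12 = 1.333333
U = min(1, 1.333333) = 1.000000
U% = 100.00%

100.00


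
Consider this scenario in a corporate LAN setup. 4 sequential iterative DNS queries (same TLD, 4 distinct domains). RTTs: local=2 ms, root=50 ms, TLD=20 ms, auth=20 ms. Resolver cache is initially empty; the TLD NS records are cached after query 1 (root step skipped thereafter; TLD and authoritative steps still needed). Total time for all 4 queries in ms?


Lookup 1 (cold cache): local + root + TLD + auth = 2 + 50 + 20 + 20 = 92 ms
Lookups 2..4 (TLD NS cached -> skip root; new domain -> still ask TLD and auth): local + TLD + auth = 2 + 20 + 20 = 42 ms each
Remaining 3 lookups: 3 * 42 = 126 ms
Total = 92 + 126 = 218 ms

218


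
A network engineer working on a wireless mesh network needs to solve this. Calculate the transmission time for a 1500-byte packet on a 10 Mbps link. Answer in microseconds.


Given: packet = 1500 bytes, bandwidth = 10 Mbps
Packet in bits = 1500 * 8 = 12000 bits
Bandwidth = 10 * 10^6 = 10000000 bps
Time = 12000 / 10000000 seconds
Time in us = 12000 * 10^6 / 10000000 = 1200

1200


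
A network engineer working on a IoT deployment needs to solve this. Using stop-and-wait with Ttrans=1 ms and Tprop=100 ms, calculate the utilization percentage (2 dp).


Given: Ttrans = 1 ms, Tprop = 100 ms
RTT = 2 * Tprop = 2 * 100 = 200 ms
U = Ttrans / (Ttrans + RTT)
U = 1 / (1 + 200)
U = 1 / 201 = 0.004975
U% = 0.50%

0.50


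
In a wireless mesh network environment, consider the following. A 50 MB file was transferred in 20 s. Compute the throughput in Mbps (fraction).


Given: file = 50 MB, time = 20 s
File in Mb = 50 * 8 = 400 Mb
Throughput = 400 / 20 Mbps
Throughput = 20 Mbps

20


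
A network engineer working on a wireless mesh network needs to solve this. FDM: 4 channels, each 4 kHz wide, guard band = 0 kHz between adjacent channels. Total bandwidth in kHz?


Given: 4 channels, 4 kHz each, guard = 0 kHz
Channel bandwidth = 4 * 4 = 16 kHz
Guard bands = 3 gaps * 0 kHz = 0 kHz
Total = 16 + 0 = 16 kHz

16


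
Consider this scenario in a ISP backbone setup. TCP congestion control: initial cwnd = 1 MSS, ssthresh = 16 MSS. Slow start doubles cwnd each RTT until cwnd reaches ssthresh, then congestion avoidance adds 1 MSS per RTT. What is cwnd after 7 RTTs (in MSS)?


RTT 0: cwnd = 1 MSS (initial)
RTT 1: cwnd = 2 MSS (slow start, doubled)
RTT 2: cwnd = 4 MSS (slow start, doubled)
RTT 3: cwnd = 8 MSS (slow start, doubled)
RTT 4: cwnd = 16 MSS (slow start, doubled)
RTT 5: cwnd = 17 MSS (congestion avoidance, +1)
RTT 6: cwnd = 18 MSS (congestion avoidance, +1)
RTT 7: cwnd = 19 MSS (congestion avoidance, +1)

19


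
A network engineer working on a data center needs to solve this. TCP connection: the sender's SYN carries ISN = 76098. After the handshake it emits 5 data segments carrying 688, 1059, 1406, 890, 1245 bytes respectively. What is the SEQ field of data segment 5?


The SYN occupies sequence number ISN = 76098, so the first data byte is ISN + 1 = 76099.
SEQ of data segment i = (ISN + 1) + sum of payload sizes of segments 1..i-1.
Segment 1: SEQ = 76099, payload = 688 bytes
Segment 2: SEQ = 76787, payload = 1059 bytes
Segment 3: SEQ = 77846, payload = 1406 bytes
Segment 4: SEQ = 79252, payload = 890 bytes
Segment 5: SEQ = 80142, payload = 1245 bytes
SEQ of segment 5 = 76099 + 688 + 1059 + 1406 + 890 = 80142

80142


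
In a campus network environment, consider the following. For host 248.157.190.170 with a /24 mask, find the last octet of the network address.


Given: IP = 248.157.190.170, prefix = /24
Subnet mask = 255.255.255.0
Last octet of IP: 170
Last octet of mask: 0
Network last octet = 170 AND 0 = 0

0


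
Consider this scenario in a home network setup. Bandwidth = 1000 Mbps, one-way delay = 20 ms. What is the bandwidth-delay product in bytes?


Given: bandwidth = 1000 Mbps, delay = 20 ms
BDP in bits = 1000 * 10^6 * 20 / 1000
BDP in bits = 20000000
BDP in bytes = 20000000 / 8 = 2500000

2500000


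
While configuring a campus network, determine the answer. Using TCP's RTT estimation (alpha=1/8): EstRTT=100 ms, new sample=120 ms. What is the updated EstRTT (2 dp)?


Given: EstRTT = 100 ms, SampleRTT = 120 ms, alpha = 1/8
New EstRTT = (1 - alpha) * EstRTT + alpha * SampleRTT
(7/8) * 100 = 87.5
(1/8) * 120 = 15
New EstRTT = 87.5 + 15 = 102.5 ms -> 102.50 ms (2 dp)

102.50


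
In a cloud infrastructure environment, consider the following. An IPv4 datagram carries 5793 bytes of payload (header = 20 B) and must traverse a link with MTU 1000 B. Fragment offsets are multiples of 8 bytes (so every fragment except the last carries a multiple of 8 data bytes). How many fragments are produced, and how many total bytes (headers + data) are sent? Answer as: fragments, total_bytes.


Max data per non-final fragment = floor((MTU - header)/8)*8 = floor((1000 - 20)/8)*8 = floor(980/8)*8 = 976 B
Final fragment needs no 8-byte alignment: it can carry up to MTU - header = 980 B
Non-final fragments needed = ceil((payload - 980) / 976) = ceil(4813/976) = ceil(4.9314) = 5
Number of fragments = 5 + 1 = 6
Fragment sizes (data): 5 * 976 B + 913 B (last, 913 <= 980 OK)
Total bytes sent = payload + n_frags * header = 5793 + 6*20 = 5793 + 120 = 5913 B

6, 5913


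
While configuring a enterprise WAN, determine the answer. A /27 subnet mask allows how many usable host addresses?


Given: subnet mask /27
Host bits = 32 - 27 = 5
Total addresses = 2^5 = 32
Usable hosts = 32 - 2 (network + broadcast) = 30

30


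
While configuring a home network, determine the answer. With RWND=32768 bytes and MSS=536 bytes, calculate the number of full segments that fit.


Given: RWND = 32768 bytes, MSS = 536 bytes
Full segments = floor(RWND / MSS)
Full segments = floor(32768 / 536)
Full segments = floor(61.1343) = 61

61


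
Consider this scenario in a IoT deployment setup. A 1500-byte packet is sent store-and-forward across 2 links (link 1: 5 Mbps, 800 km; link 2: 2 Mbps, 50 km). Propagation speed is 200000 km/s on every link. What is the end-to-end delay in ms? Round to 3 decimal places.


Packet = 1500 bytes = 12000 bits. Store-and-forward: sum (t_trans + t_prop) per link.
Link 1: t_trans = 12000/(5*10^6) s = 2.4000 ms; t_prop = 800/200000 s = 4.0000 ms; subtotal = 6.4000 ms
Link 2: t_trans = 12000/(2*10^6) s = 6.0000 ms; t_prop = 50/200000 s = 0.2500 ms; subtotal = 6.2500 ms
End-to-end = 6.4000 + 6.2500 = 12.6500 ms -> 12.650 ms (3 dp)

12.650


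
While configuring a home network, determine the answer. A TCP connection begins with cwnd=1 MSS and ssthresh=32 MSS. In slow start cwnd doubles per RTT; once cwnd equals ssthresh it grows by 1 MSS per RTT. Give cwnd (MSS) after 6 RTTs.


RTT 0: cwnd = 1 MSS (initial)
RTT 1: cwnd = 2 MSS (slow start, doubled)
RTT 2: cwnd = 4 MSS (slow start, doubled)
RTT 3: cwnd = 8 MSS (slow start, doubled)
RTT 4: cwnd = 16 MSS (slow start, doubled)
RTT 5: cwnd = 32 MSS (slow start, doubled)
RTT 6: cwnd = 33 MSS (congestion avoidance, +1)

33


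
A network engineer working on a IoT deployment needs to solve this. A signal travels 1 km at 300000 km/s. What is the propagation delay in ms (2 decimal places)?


Given: distance = 1 km, speed = 300000 km/s
Delay = distance / speed = 1 / 300000 seconds
Delay in ms = 1 * 1000 / 300000
Delay = 0.0033 ms
Rounded to 2 dp = 0.00 ms

0.00


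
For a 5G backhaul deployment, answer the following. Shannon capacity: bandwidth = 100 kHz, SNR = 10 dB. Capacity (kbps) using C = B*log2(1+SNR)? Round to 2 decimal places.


Given: B = 100 kHz, SNR = 10 dB
SNR linear = 10^(10/10) = 10
1 + SNR = 11
log2(11) = 3.4594316186
C = 100 * 1000 * 3.4594316186 = 345943.1619 bps
C = 345.943162 kbps -> 345.94 kbps (2 dp)

345.94


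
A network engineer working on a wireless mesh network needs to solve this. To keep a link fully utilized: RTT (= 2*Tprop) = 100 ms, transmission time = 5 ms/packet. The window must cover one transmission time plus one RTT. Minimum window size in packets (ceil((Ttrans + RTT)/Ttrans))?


Given: Ttrans = 5 ms, RTT = 100 ms (= 2 * Tprop, Tprop = 50 ms)
Time until first ACK returns = Ttrans + RTT = 5 + 100 = 105 ms
Need W * Ttrans >= Ttrans + RTT  ->  W >= (Ttrans + RTT) / Ttrans
(Ttrans + RTT) / Ttrans = 105 / 5 = 21
W_min = ceil(21) = 21

21


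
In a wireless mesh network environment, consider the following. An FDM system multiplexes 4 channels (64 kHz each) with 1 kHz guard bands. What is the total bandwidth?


Given: 4 channels, 64 kHz each, guard = 1 kHz
Channel bandwidth = 4 * 64 = 256 kHz
Guard bands = 3 gaps * 1 kHz = 3 kHz
Total = 256 + 3 = 259 kHz

259


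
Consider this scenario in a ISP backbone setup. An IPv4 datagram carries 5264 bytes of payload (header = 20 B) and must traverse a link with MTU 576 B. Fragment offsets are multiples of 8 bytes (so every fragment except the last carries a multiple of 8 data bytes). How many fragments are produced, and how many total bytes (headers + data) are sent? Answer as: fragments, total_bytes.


Max data per non-final fragment = floor((MTU - header)/8)*8 = floor((576 - 20)/8)*8 = floor(556/8)*8 = 552 B
Final fragment needs no 8-byte alignment: it can carry up to MTU - header = 556 B
Non-final fragments needed = ceil((payload - 556) / 552) = ceil(4708/552) = ceil(8.5290) = 9
Number of fragments = 9 + 1 = 10
Fragment sizes (data): 9 * 552 B + 296 B (last, 296 <= 556 OK)
Total bytes sent = payload + n_frags * header = 5264 + 10*20 = 5264 + 200 = 5464 B

10, 5464


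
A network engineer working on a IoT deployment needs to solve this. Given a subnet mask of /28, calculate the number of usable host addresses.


Given: subnet mask /28
Host bits = 32 - 28 = 4
Total addresses = 2^4 = 16
Usable hosts = 16 - 2 (network + broadcast) = 14

14


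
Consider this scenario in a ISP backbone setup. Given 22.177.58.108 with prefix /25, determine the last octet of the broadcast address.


Given: IP = 22.177.58.108, prefix = /25
Host bits = 32 - 25 = 7
Network last octet = 108 AND mask = 0
Host part size = 2^7 - 1 = 127
Broadcast last octet = 0 OR 127 = 127

127


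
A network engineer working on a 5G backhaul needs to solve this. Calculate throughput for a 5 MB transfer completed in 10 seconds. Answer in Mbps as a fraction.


Given: file = 5 MB, time = 10 s
File in Mb = 5 * 8 = 40 Mb
Throughput = 40 / 10 Mbps
Throughput = 4 Mbps

4


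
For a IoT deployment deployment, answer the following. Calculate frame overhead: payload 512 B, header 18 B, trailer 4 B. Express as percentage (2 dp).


Given: payload = 512 B, header = 18 B, trailer = 4 B
Overhead bytes = header + trailer = 18 + 4 = 22
Total frame = payload + overhead = 512 + 22 = 534
Overhead % = 22 / 534 * 100 = 4.1199% -> 4.12% (2 dp)

4.12


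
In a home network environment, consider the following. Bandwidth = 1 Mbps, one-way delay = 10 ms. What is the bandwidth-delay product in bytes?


Given: bandwidth = 1 Mbps, delay = 10 ms
BDP in bits = 1 * 10^6 * 10 / 1000
BDP in bits = 10000
BDP in bytes = 10000 / 8 = 1250

1250


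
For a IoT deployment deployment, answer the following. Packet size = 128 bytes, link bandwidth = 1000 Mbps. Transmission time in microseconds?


Given: packet = 128 bytes, bandwidth = 1000 Mbps
Packet in bits = 128 * 8 = 1024 bits
Bandwidth = 1000 * 10^6 = 1000000000 bps
Time = 1024 / 1000000000 seconds
Time in us = 1024 * 10^6 / 1000000000 = 1.024

1.024


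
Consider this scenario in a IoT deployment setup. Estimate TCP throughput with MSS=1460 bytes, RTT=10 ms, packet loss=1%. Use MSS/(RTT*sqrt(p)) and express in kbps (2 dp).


Given: MSS = 1460 bytes, RTT = 10 ms, loss = 1%
RTT in seconds = 10 / 1000 = 0.01
Loss rate = 1% = 0.01
sqrt(loss) = sqrt(0.01) = 0.1
Throughput (bytes/s) = 1460 / (0.01 * 0.1) = 1460000.0000
Throughput (kbps) = 1460000.0000 * 8 / 1000 = 11680.000000 -> 11680.00 kbps (2 dp)

11680.00


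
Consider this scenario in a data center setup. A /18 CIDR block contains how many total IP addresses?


Given: CIDR prefix /18
Host bits = 32 - 18 = 14
Total addresses = 2^14 = 16384

16384


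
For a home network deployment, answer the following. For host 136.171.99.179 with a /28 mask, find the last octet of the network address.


Given: IP = 136.171.99.179, prefix = /28
Subnet mask = 255.255.255.240
Last octet of IP: 179
Last octet of mask: 240
Network last octet = 179 AND 240 = 176

176


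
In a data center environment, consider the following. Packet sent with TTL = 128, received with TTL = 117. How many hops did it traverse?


Given: initial TTL = 128, received TTL = 117
Hops = initial TTL - received TTL
Hops = 128 - 117 = 11

11


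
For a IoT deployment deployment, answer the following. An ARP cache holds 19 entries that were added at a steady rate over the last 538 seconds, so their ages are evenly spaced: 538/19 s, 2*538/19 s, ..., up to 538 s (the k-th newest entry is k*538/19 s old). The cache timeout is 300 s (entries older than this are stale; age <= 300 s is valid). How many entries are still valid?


Ages are k * 538/19 s for k = 1..19 (spacing = 28.3158 s).
Entry k is valid iff k * 538/19 <= 300 iff k <= 19 * 300 / 538 = 10.5948
n_valid = floor(10.5948) = 10
(n_stale = 19 - 10 = 9)

10


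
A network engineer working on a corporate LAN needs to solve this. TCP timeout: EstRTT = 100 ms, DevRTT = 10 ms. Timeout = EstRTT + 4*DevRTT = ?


Given: EstRTT = 100 ms, DevRTT = 10 ms
Timeout = EstRTT + 4 * DevRTT
4 * DevRTT = 4 * 10 = 40
Timeout = 100 + 40 = 140 ms

140


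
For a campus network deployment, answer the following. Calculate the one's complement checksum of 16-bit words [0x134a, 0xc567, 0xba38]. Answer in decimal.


Given words: [0x134a, 0xc567, 0xba38]
Step 1: Sum all words
Raw sum = 4938 + 50535 + 47672 = 103145
Step 2: Fold carry: (37609 + 1) = 37610
One's complement = ~37610 & 0xFFFF = 27925

27925


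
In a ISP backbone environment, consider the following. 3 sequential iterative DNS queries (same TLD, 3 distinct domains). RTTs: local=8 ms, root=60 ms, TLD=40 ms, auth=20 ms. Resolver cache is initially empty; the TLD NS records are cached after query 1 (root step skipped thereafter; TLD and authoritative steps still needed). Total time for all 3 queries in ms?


Lookup 1 (cold cache): local + root + TLD + auth = 8 + 60 + 40 + 20 = 128 ms
Lookups 2..3 (TLD NS cached -> skip root; new domain -> still ask TLD and auth): local + TLD + auth = 8 + 40 + 20 = 68 ms each
Remaining 2 lookups: 2 * 68 = 136 ms
Total = 128 + 136 = 264 ms

264


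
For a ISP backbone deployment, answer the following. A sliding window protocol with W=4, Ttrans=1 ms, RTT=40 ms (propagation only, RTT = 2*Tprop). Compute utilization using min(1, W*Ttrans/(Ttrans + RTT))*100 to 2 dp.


Given: W = 4, Ttrans = 1 ms, RTT = 40 ms (= 2 * Tprop, Tprop = 20 ms)
Cycle time = Ttrans + RTT = 1 + 40 = 41 ms (first packet sent until its ACK returns)
W * Ttrans = 4 * 1 = 4 ms of sending per cycle
W * Ttrans / (Ttrans + RTT) = 4 / 41 = 0.097561
U = min(1, 0.097561) = 0.097561
U% = 9.76%

9.76


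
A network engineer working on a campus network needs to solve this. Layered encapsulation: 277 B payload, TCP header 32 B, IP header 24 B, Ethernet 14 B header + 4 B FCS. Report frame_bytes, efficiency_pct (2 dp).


TCP segment = 277 + 32 = 309 B
IP packet = 309 + 24 = 333 B
Ethernet frame = 333 + 14 + 4 = 351 B
Efficiency = app / frame = 277 / 351 = 0.789174 = 78.9174% -> 78.92% (2 dp)

351, 78.92


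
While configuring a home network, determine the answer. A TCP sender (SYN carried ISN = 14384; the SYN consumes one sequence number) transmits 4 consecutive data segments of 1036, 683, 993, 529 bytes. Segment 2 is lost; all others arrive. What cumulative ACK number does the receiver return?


SYN uses sequence number 14384; first data byte = ISN + 1 = 14385.
Segment 1: SEQ = 14385, len = 1036 B, covers [14385, 15420]
Segment 2: SEQ = 15421, len = 683 B, covers [15421, 16103] [LOST]
Segment 3: SEQ = 16104, len = 993 B, covers [16104, 17096]
Segment 4: SEQ = 17097, len = 529 B, covers [17097, 17625]
In-order data received: bytes [14385, 15420] (segments 1..1).
Segment 2 missing -> gap begins at byte 15421; later segments buffered out of order.
Cumulative ACK = next expected in-order byte = 14385 + 1036 = 15421

15421


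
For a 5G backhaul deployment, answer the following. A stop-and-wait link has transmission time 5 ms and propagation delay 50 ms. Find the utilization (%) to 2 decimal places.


Given: Ttrans = 5 ms, Tprop = 50 ms
RTT = 2 * Tprop = 2 * 50 = 100 ms
U = Ttrans / (Ttrans + RTT)
U = 5 / (5 + 100)
U = 5 / 105 = 0.047619
U% = 4.76%

4.76


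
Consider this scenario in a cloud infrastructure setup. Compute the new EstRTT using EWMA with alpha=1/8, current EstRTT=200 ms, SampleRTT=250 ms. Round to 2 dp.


Given: EstRTT = 200 ms, SampleRTT = 250 ms, alpha = 1/8
New EstRTT = (1 - alpha) * EstRTT + alpha * SampleRTT
(7/8) * 200 = 175
(1/8) * 250 = 31.25
New EstRTT = 175 + 31.25 = 206.25 ms -> 206.25 ms (2 dp)

206.25


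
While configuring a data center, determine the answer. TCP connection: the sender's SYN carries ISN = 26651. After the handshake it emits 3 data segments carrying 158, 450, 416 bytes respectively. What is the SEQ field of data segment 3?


The SYN occupies sequence number ISN = 26651, so the first data byte is ISN + 1 = 26652.
SEQ of data segment i = (ISN + 1) + sum of payload sizes of segments 1..i-1.
Segment 1: SEQ = 26652, payload = 158 bytes
Segment 2: SEQ = 26810, payload = 450 bytes
Segment 3: SEQ = 27260, payload = 416 bytes
SEQ of segment 3 = 26652 + 158 + 450 = 27260

27260


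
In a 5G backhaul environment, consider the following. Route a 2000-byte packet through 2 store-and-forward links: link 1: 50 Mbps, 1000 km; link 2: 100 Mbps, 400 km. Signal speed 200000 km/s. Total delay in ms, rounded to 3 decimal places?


Packet = 2000 bytes = 16000 bits. Store-and-forward: sum (t_trans + t_prop) per link.
Link 1: t_trans = 16000/(50*10^6) s = 0.3200 ms; t_prop = 1000/200000 s = 5.0000 ms; subtotal = 5.3200 ms
Link 2: t_trans = 16000/(100*10^6) s = 0.1600 ms; t_prop = 400/200000 s = 2.0000 ms; subtotal = 2.1600 ms
End-to-end = 5.3200 + 2.1600 = 7.4800 ms -> 7.480 ms (3 dp)

7.480


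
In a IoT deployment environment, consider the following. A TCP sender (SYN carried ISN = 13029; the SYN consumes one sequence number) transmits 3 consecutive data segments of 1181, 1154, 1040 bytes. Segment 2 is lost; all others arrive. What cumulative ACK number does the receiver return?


SYN uses sequence number 13029; first data byte = ISN + 1 = 13030.
Segment 1: SEQ = 13030, len = 1181 B, covers [13030, 14210]
Segment 2: SEQ = 14211, len = 1154 B, covers [14211, 15364] [LOST]
Segment 3: SEQ = 15365, len = 1040 B, covers [15365, 16404]
In-order data received: bytes [13030, 14210] (segments 1..1).
Segment 2 missing -> gap begins at byte 14211; later segments buffered out of order.
Cumulative ACK = next expected in-order byte = 13030 + 1181 = 14211

14211


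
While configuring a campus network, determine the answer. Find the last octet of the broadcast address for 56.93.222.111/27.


Given: IP = 56.93.222.111, prefix = /27
Host bits = 32 - 27 = 5
Network last octet = 111 AND mask = 96
Host part size = 2^5 - 1 = 31
Broadcast last octet = 96 OR 31 = 127

127


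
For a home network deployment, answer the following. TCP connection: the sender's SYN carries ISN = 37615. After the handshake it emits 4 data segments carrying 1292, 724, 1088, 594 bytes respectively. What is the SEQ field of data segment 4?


The SYN occupies sequence number ISN = 37615, so the first data byte is ISN + 1 = 37616.
SEQ of data segment i = (ISN + 1) + sum of payload sizes of segments 1..i-1.
Segment 1: SEQ = 37616, payload = 1292 bytes
Segment 2: SEQ = 38908, payload = 724 bytes
Segment 3: SEQ = 39632, payload = 1088 bytes
Segment 4: SEQ = 40720, payload = 594 bytes
SEQ of segment 4 = 37616 + 1292 + 724 + 1088 = 40720

40720


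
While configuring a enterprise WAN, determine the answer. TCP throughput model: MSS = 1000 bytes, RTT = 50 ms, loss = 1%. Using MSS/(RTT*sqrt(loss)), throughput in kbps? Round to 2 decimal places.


Given: MSS = 1000 bytes, RTT = 50 ms, loss = 1%
RTT in seconds = 50 / 1000 = 0.05
Loss rate = 1% = 0.01
sqrt(loss) = sqrt(0.01) = 0.1
Throughput (bytes/s) = 1000 / (0.05 * 0.1) = 200000.0000
Throughput (kbps) = 200000.0000 * 8 / 1000 = 1600.000000 -> 1600.00 kbps (2 dp)

1600.00


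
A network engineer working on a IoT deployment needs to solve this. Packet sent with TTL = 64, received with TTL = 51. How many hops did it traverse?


Given: initial TTL = 64, received TTL = 51
Hops = initial TTL - received TTL
Hops = 64 - 51 = 13

13


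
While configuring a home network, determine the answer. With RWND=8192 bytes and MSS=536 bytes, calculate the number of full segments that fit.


Given: RWND = 8192 bytes, MSS = 536 bytes
Full segments = floor(RWND / MSS)
Full segments = floor(8192 / 536)
Full segments = floor(15.2836) = 15

15


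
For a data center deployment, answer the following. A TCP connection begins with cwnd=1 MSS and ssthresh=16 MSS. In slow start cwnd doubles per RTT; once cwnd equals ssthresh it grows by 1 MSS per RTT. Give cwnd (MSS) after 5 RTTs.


RTT 0: cwnd = 1 MSS (initial)
RTT 1: cwnd = 2 MSS (slow start, doubled)
RTT 2: cwnd = 4 MSS (slow start, doubled)
RTT 3: cwnd = 8 MSS (slow start, doubled)
RTT 4: cwnd = 16 MSS (slow start, doubled)
RTT 5: cwnd = 17 MSS (congestion avoidance, +1)

17


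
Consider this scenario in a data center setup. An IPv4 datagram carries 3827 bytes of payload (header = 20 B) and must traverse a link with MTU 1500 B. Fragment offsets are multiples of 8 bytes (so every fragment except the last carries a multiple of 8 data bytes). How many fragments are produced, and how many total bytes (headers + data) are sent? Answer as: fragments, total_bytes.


Max data per non-final fragment = floor((MTU - header)/8)*8 = floor((1500 - 20)/8)*8 = floor(1480/8)*8 = 1480 B
Final fragment needs no 8-byte alignment: it can carry up to MTU - header = 1480 B
Non-final fragments needed = ceil((payload - 1480) / 1480) = ceil(2347/1480) = ceil(1.5858) = 2
Number of fragments = 2 + 1 = 3
Fragment sizes (data): 2 * 1480 B + 867 B (last, 867 <= 1480 OK)
Total bytes sent = payload + n_frags * header = 3827 + 3*20 = 3827 + 60 = 3887 B

3, 3887


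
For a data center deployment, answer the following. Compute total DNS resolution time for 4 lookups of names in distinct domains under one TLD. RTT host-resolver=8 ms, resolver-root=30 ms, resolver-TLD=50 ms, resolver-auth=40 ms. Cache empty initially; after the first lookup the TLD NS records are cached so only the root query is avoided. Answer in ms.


Lookup 1 (cold cache): local + root + TLD + auth = 8 + 30 + 50 + 40 = 128 ms
Lookups 2..4 (TLD NS cached -> skip root; new domain -> still ask TLD and auth): local + TLD + auth = 8 + 50 + 40 = 98 ms each
Remaining 3 lookups: 3 * 98 = 294 ms
Total = 128 + 294 = 422 ms

422


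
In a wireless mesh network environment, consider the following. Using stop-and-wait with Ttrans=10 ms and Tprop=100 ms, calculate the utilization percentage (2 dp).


Given: Ttrans = 10 ms, Tprop = 100 ms
RTT = 2 * Tprop = 2 * 100 = 200 ms
U = Ttrans / (Ttrans + RTT)
U = 10 / (10 + 200)
U = 10 / 210 = 0.047619
U% = 4.76%

4.76


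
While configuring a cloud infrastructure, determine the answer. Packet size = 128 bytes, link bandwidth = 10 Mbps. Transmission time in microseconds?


Given: packet = 128 bytes, bandwidth = 10 Mbps
Packet in bits = 128 * 8 = 1024 bits
Bandwidth = 10 * 10^6 = 10000000 bps
Time = 1024 / 10000000 seconds
Time in us = 1024 * 10^6 / 10000000 = 102.4

102.4


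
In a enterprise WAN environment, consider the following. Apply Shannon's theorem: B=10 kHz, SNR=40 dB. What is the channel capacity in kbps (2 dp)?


Given: B = 10 kHz, SNR = 40 dB
SNR linear = 10^(40/10) = 10000
1 + SNR = 10001
log2(10001) = 13.2878566418
C = 10 * 1000 * 13.2878566418 = 132878.5664 bps
C = 132.878566 kbps -> 132.88 kbps (2 dp)

132.88


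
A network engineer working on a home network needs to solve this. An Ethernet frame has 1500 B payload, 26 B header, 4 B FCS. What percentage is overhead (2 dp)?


Given: payload = 1500 B, header = 26 B, trailer = 4 B
Overhead bytes = header + trailer = 26 + 4 = 30
Total frame = payload + overhead = 1500 + 30 = 1530
Overhead % = 30 / 1530 * 100 = 1.9608% -> 1.96% (2 dp)

1.96


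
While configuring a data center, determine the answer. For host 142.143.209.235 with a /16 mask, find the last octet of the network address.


Given: IP = 142.143.209.235, prefix = /16
Subnet mask = 255.255.0.0
Last octet of IP: 235
Last octet of mask: 0
Network last octet = 235 AND 0 = 0

0


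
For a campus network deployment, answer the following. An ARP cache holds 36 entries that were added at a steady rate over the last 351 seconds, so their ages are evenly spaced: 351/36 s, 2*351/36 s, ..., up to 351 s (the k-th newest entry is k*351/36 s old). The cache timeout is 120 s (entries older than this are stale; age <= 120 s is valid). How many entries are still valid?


Ages are k * 351/36 s for k = 1..36 (spacing = 9.7500 s).
Entry k is valid iff k * 351/36 <= 120 iff k <= 36 * 120 / 351 = 12.3077
n_valid = floor(12.3077) = 12
(n_stale = 36 - 12 = 24)

12


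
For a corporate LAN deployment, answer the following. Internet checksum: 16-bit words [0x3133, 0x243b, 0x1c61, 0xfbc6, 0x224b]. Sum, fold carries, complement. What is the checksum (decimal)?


Given words: [0x3133, 0x243b, 0x1c61, 0xfbc6, 0x224b]
Step 1: Sum all words
Raw sum = 12595 + 9275 + 7265 + 64454 + 8779 = 102368
Step 2: Fold carry: (36832 + 1) = 36833
One's complement = ~36833 & 0xFFFF = 28702

28702


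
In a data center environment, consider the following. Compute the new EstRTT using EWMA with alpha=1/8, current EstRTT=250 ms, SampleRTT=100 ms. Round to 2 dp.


Given: EstRTT = 250 ms, SampleRTT = 100 ms, alpha = 1/8
New EstRTT = (1 - alpha) * EstRTT + alpha * SampleRTT
(7/8) * 250 = 218.75
(1/8) * 100 = 12.5
New EstRTT = 218.75 + 12.5 = 231.25 ms -> 231.25 ms (2 dp)

231.25


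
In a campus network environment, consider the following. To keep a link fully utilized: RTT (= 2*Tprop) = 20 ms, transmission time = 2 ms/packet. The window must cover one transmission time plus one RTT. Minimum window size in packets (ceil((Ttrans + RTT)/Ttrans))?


Given: Ttrans = 2 ms, RTT = 20 ms (= 2 * Tprop, Tprop = 10 ms)
Time until first ACK returns = Ttrans + RTT = 2 + 20 = 22 ms
Need W * Ttrans >= Ttrans + RTT  ->  W >= (Ttrans + RTT) / Ttrans
(Ttrans + RTT) / Ttrans = 22 / 2 = 11
W_min = ceil(11) = 11

11


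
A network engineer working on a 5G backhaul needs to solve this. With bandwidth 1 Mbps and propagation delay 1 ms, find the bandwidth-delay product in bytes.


Given: bandwidth = 1 Mbps, delay = 1 ms
BDP in bits = 1 * 10^6 * 1 / 1000
BDP in bits = 1000
BDP in bytes = 1000 / 8 = 125

125


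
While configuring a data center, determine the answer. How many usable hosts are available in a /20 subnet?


Given: subnet mask /20
Host bits = 32 - 20 = 12
Total addresses = 2^12 = 4096
Usable hosts = 4096 - 2 (network + broadcast) = 4094

4094


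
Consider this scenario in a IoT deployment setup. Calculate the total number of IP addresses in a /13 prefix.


Given: CIDR prefix /13
Host bits = 32 - 13 = 19
Total addresses = 2^19 = 524288

524288


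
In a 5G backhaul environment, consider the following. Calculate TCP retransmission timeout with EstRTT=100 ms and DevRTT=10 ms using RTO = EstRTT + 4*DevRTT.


Given: EstRTT = 100 ms, DevRTT = 10 ms
Timeout = EstRTT + 4 * DevRTT
4 * DevRTT = 4 * 10 = 40
Timeout = 100 + 40 = 140 ms

140


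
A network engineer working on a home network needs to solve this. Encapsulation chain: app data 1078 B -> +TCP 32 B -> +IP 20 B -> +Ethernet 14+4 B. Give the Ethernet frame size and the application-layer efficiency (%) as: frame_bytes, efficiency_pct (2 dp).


TCP segment = 1078 + 32 = 1110 B
IP packet = 1110 + 20 = 1130 B
Ethernet frame = 1130 + 14 + 4 = 1148 B
Efficiency = app / frame = 1078 / 1148 = 0.939024 = 93.9024% -> 93.90% (2 dp)

1148, 93.90


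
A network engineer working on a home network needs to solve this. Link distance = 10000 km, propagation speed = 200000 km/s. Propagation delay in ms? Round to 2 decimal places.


Given: distance = 10000 km, speed = 200000 km/s
Delay = distance / speed = 10000 / 200000 seconds
Delay in ms = 10000 * 1000 / 200000
Delay = 50.0000 ms
Rounded to 2 dp = 50.00 ms

50.00


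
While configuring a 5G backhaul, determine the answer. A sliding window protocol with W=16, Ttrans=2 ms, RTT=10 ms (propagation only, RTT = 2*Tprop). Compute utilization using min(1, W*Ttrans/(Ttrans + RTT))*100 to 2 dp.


Given: W = 16, Ttrans = 2 ms, RTT = 10 ms (= 2 * Tprop, Tprop = 5 ms)
Cycle time = Ttrans + RTT = 2 + 10 = 12 ms (first packet sent until its ACK returns)
W * Ttrans = 16 * 2 = 32 ms of sending per cycle
W * Ttrans / (Ttrans + RTT) = 32 / 12 = 2.666667
U = min(1, 2.666667) = 1.000000
U% = 100.00%

100.00


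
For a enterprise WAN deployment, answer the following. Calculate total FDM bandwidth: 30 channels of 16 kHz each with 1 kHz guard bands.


Given: 30 channels, 16 kHz each, guard = 1 kHz
Channel bandwidth = 30 * 16 = 480 kHz
Guard bands = 29 gaps * 1 kHz = 29 kHz
Total = 480 + 29 = 509 kHz

509


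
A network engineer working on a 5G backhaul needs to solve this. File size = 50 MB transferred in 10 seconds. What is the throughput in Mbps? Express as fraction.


Given: file = 50 MB, time = 10 s
File in Mb = 50 * 8 = 400 Mb
Throughput = 400 / 10 Mbps
Throughput = 40 Mbps

40


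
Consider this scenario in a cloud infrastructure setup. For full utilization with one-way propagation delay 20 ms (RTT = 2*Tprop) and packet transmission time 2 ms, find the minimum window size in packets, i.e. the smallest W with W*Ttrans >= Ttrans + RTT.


Given: Ttrans = 2 ms, RTT = 40 ms (= 2 * Tprop, Tprop = 20 ms)
Time until first ACK returns = Ttrans + RTT = 2 + 40 = 42 ms
Need W * Ttrans >= Ttrans + RTT  ->  W >= (Ttrans + RTT) / Ttrans
(Ttrans + RTT) / Ttrans = 42 / 2 = 21
W_min = ceil(21) = 21

21


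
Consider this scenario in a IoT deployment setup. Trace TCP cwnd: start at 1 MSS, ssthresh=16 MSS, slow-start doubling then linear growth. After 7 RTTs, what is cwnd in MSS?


RTT 0: cwnd = 1 MSS (initial)
RTT 1: cwnd = 2 MSS (slow start, doubled)
RTT 2: cwnd = 4 MSS (slow start, doubled)
RTT 3: cwnd = 8 MSS (slow start, doubled)
RTT 4: cwnd = 16 MSS (slow start, doubled)
RTT 5: cwnd = 17 MSS (congestion avoidance, +1)
RTT 6: cwnd = 18 MSS (congestion avoidance, +1)
RTT 7: cwnd = 19 MSS (congestion avoidance, +1)

19


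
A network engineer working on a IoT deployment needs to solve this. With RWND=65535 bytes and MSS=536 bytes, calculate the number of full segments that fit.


Given: RWND = 65535 bytes, MSS = 536 bytes
Full segments = floor(RWND / MSS)
Full segments = floor(65535 / 536)
Full segments = floor(122.2668) = 122

122


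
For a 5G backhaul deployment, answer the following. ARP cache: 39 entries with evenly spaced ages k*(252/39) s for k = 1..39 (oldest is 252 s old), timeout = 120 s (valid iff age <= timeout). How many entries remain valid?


Ages are k * 252/39 s for k = 1..39 (spacing = 6.4615 s).
Entry k is valid iff k * 252/39 <= 120 iff k <= 39 * 120 / 252 = 18.5714
n_valid = floor(18.5714) = 18
(n_stale = 39 - 18 = 21)

18


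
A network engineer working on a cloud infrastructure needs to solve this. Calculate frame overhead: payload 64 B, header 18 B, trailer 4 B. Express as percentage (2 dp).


Given: payload = 64 B, header = 18 B, trailer = 4 B
Overhead bytes = header + trailer = 18 + 4 = 22
Total frame = payload + overhead = 64 + 22 = 86
Overhead % = 22 / 86 * 100 = 25.5814% -> 25.58% (2 dp)

25.58


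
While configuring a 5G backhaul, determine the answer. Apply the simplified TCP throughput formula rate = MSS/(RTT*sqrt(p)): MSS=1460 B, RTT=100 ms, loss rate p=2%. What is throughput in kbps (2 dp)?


Given: MSS = 1460 bytes, RTT = 100 ms, loss = 2%
RTT in seconds = 100 / 1000 = 0.1
Loss rate = 2% = 0.02
sqrt(loss) = sqrt(0.02) = 0.141421356237
Throughput (bytes/s) = 1460 / (0.1 * 0.141421356237) = 103237.5901
Throughput (kbps) = 103237.5901 * 8 / 1000 = 825.900720 -> 825.90 kbps (2 dp)

825.90


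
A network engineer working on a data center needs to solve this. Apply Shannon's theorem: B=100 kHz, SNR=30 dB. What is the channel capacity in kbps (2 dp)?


Given: B = 100 kHz, SNR = 30 dB
SNR linear = 10^(30/10) = 1000
1 + SNR = 1001
log2(1001) = 9.9672262588
C = 100 * 1000 * 9.9672262588 = 996722.6259 bps
C = 996.722626 kbps -> 996.72 kbps (2 dp)

996.72


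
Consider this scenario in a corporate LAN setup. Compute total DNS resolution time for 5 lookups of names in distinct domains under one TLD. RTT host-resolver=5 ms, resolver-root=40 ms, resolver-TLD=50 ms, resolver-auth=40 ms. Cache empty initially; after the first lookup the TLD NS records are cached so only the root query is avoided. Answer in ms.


Lookup 1 (cold cache): local + root + TLD + auth = 5 + 40 + 50 + 40 = 135 ms
Lookups 2..5 (TLD NS cached -> skip root; new domain -> still ask TLD and auth): local + TLD + auth = 5 + 50 + 40 = 95 ms each
Remaining 4 lookups: 4 * 95 = 380 ms
Total = 135 + 380 = 515 ms

515


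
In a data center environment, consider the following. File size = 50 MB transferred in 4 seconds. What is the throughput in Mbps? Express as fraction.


Given: file = 50 MB, time = 4 s
File in Mb = 50 * 8 = 400 Mb
Throughput = 400 / 4 Mbps
Throughput = 100 Mbps

100


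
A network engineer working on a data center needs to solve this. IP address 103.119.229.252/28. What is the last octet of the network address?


Given: IP = 103.119.229.252, prefix = /28
Subnet mask = 255.255.255.240
Last octet of IP: 252
Last octet of mask: 240
Network last octet = 252 AND 240 = 240

240


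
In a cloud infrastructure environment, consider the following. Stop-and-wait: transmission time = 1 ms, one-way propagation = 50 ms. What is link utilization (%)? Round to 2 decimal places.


Given: Ttrans = 1 ms, Tprop = 50 ms
RTT = 2 * Tprop = 2 * 50 = 100 ms
U = Ttrans / (Ttrans + RTT)
U = 1 / (1 + 100)
U = 1 / 101 = 0.009901
U% = 0.99%

0.99


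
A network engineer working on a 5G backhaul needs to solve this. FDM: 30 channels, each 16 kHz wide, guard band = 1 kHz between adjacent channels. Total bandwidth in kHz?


Given: 30 channels, 16 kHz each, guard = 1 kHz
Channel bandwidth = 30 * 16 = 480 kHz
Guard bands = 29 gaps * 1 kHz = 29 kHz
Total = 480 + 29 = 509 kHz

509


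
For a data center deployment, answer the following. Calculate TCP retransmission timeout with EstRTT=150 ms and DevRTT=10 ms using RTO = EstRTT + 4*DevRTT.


Given: EstRTT = 150 ms, DevRTT = 10 ms
Timeout = EstRTT + 4 * DevRTT
4 * DevRTT = 4 * 10 = 40
Timeout = 150 + 40 = 190 ms

190


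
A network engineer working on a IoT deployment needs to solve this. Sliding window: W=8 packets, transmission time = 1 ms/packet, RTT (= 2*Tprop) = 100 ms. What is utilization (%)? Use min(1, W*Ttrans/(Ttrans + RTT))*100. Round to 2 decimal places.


Given: W = 8, Ttrans = 1 ms, RTT = 100 ms (= 2 * Tprop, Tprop = 50 ms)
Cycle time = Ttrans + RTT = 1 + 100 = 101 ms (first packet sent until its ACK returns)
W * Ttrans = 8 * 1 = 8 ms of sending per cycle
W * Ttrans / (Ttrans + RTT) = 8 / 101 = 0.079208
U = min(1, 0.079208) = 0.079208
U% = 7.92%

7.92


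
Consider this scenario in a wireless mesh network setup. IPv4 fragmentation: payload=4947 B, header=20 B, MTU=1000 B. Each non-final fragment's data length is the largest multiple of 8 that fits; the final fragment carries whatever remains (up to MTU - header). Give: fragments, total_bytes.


Max data per non-final fragment = floor((MTU - header)/8)*8 = floor((1000 - 20)/8)*8 = floor(980/8)*8 = 976 B
Final fragment needs no 8-byte alignment: it can carry up to MTU - header = 980 B
Non-final fragments needed = ceil((payload - 980) / 976) = ceil(3967/976) = ceil(4.0645) = 5
Number of fragments = 5 + 1 = 6
Fragment sizes (data): 5 * 976 B + 67 B (last, 67 <= 980 OK)
Total bytes sent = payload + n_frags * header = 4947 + 6*20 = 4947 + 120 = 5067 B

6, 5067


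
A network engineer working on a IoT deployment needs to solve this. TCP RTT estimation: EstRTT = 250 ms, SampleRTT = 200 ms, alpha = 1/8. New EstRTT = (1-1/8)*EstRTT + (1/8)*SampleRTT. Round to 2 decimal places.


Given: EstRTT = 250 ms, SampleRTT = 200 ms, alpha = 1/8
New EstRTT = (1 - alpha) * EstRTT + alpha * SampleRTT
(7/8) * 250 = 218.75
(1/8) * 200 = 25
New EstRTT = 218.75 + 25 = 243.75 ms -> 243.75 ms (2 dp)

243.75


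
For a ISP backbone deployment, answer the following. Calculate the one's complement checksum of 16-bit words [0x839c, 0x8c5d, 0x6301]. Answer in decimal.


Given words: [0x839c, 0x8c5d, 0x6301]
Step 1: Sum all words
Raw sum = 33692 + 35933 + 25345 = 94970
Step 2: Fold carry: (29434 + 1) = 29435
One's complement = ~29435 & 0xFFFF = 36100

36100


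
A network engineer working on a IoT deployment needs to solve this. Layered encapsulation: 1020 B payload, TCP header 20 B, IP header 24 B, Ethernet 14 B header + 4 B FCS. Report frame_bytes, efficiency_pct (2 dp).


TCP segment = 1020 + 20 = 1040 B
IP packet = 1040 + 24 = 1064 B
Ethernet frame = 1064 + 14 + 4 = 1082 B
Efficiency = app / frame = 1020 / 1082 = 0.942699 = 94.2699% -> 94.27% (2 dp)

1082, 94.27


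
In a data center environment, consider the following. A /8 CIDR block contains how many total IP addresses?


Given: CIDR prefix /8
Host bits = 32 - 8 = 24
Total addresses = 2^24 = 16777216

16777216


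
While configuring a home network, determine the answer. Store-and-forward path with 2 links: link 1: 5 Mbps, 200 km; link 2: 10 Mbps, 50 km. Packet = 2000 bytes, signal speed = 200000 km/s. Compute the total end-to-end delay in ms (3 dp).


Packet = 2000 bytes = 16000 bits. Store-and-forward: sum (t_trans + t_prop) per link.
Link 1: t_trans = 16000/(5*10^6) s = 3.2000 ms; t_prop = 200/200000 s = 1.0000 ms; subtotal = 4.2000 ms
Link 2: t_trans = 16000/(10*10^6) s = 1.6000 ms; t_prop = 50/200000 s = 0.2500 ms; subtotal = 1.8500 ms
End-to-end = 4.2000 + 1.8500 = 6.0500 ms -> 6.050 ms (3 dp)

6.050


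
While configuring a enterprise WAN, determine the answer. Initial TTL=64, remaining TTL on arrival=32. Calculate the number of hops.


Given: initial TTL = 64, received TTL = 32
Hops = initial TTL - received TTL
Hops = 64 - 32 = 32

32


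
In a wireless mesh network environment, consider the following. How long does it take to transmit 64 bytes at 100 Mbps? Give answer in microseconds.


Given: packet = 64 bytes, bandwidth = 100 Mbps
Packet in bits = 64 * 8 = 512 bits
Bandwidth = 100 * 10^6 = 100000000 bps
Time = 512 / 100000000 seconds
Time in us = 512 * 10^6 / 100000000 = 5.12

5.12


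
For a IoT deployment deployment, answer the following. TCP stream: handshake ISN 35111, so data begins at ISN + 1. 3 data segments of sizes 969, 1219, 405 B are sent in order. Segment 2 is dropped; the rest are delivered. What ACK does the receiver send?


SYN uses sequence number 35111; first data byte = ISN + 1 = 35112.
Segment 1: SEQ = 35112, len = 969 B, covers [35112, 36080]
Segment 2: SEQ = 36081, len = 1219 B, covers [36081, 37299] [LOST]
Segment 3: SEQ = 37300, len = 405 B, covers [37300, 37704]
In-order data received: bytes [35112, 36080] (segments 1..1).
Segment 2 missing -> gap begins at byte 36081; later segments buffered out of order.
Cumulative ACK = next expected in-order byte = 35112 + 969 = 36081

36081
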